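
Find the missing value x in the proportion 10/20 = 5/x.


Cross multiply: 10 × x = 20 × 5
10x = 100
x = 100 / 10
= 10.00

10.00


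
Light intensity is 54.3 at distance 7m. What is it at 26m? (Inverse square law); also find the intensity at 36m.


I₁d₁² = I₂d₂²
I at 26m = 54.3 × (7/26)² = 54.3 × 49/676 = 2660.7/676 ≈ 3.9359
I at 36m = 54.3 × (7/36)² = 54.3 × 49/1296 = 2660.7/1296 ≈ 2.0530
= 3.9359 and 2.0530

3.9359 and 2.0530


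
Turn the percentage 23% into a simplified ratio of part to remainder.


23% means 23 parts out of 100; remainder = 77
Part : remainder = 23:77
GCD = 1
= 23:77

23:77


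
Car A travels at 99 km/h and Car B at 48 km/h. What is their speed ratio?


Ratio = 99:48
GCD = 3
Simplified = 33:16
Time ratio (same distance) = 16:33
Speed ratio = 33:16

33:16


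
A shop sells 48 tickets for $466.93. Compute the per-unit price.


Unit rate = total / quantity
= 466.93 / 48
= $9.73 per unit

$9.73 per unit


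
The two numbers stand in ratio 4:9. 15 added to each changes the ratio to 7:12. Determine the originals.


Let A = 4k, B = 9k.
(4k + 15) / (9k + 15) = 7/12
Cross-multiply: 12(4k + 15) = 7(9k + 15)
48k + 180 = 63k + 105
48k - 63k = 105 - 180
-15k = -75
k = -75/-15 = 5
A = 4×5 = 20, B = 9×5 = 45
= A = 20, B = 45

A = 20, B = 45


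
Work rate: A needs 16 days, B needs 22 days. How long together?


Rate of A = 1/16 per day
Rate of B = 1/22 per day
Combined rate = 1/16 + 1/22 = 38/352 ≈ 0.1080 per day
Days = 1 / combined rate = 352/38
≈ 9.26 days

9.26 days


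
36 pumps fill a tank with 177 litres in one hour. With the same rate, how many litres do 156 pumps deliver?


Direct proportion: y/x = constant
k = 177/36 ≈ 4.9167
y₂ = k × 156 = 177 × 156 / 36 = 27612/36
= 767.00

767.00


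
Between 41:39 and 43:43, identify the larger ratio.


41/39 = 1.0513
43/43 = 1.0000
1.0513 > 1.0000, so 41:39 is greater
= 41:39

41:39


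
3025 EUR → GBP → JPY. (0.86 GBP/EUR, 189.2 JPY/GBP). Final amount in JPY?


Step 1: 3025 EUR × 0.86 = 2601.50 GBP
Step 2: 2601.50 GBP × 189.2 = 492203.80 JPY
Implied rate EUR→JPY = 0.86 × 189.2 = 162.7120
= 492203.80 JPY

492203.80 JPY


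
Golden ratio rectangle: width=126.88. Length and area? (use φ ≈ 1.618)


φ = (1 + √5) / 2 ≈ 1.618
Length = width × φ = 126.88 × 1.618 = 205.29184
≈ 205.29
Area = width × length = 126.88 × 205.29184 = 26047.4286592 ≈ 26047.43
= Length: 205.29, Area: 26047.43

Length: 205.29, Area: 26047.43


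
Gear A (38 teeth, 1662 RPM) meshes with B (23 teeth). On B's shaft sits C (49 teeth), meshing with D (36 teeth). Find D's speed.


Stage 1: RPM_B = RPM_A × t_A/t_B = 1662 × 38/23 = 63156/23 ≈ 2745.91
B and C share a shaft → RPM_C = RPM_B
Stage 2: RPM_D = RPM_C × t_C/t_D = RPM_A × (t_A×t_C)/(t_B×t_D)
Overall ratio = (38×49)/(23×36) = 1862/828
RPM_D = 1662 × 1862/828 = 3094644/828
≈ 3737.49 RPM

3737.49 RPM


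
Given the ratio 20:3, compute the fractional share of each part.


Total parts = 20 + 3 = 23
First part: 20/23 = 20/23
Second part: 3/23 = 3/23
= 20/23 and 3/23

20/23 and 3/23


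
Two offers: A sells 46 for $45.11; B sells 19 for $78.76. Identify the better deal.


Deal A: $45.11/46 = $0.9807/unit
Deal B: $78.76/19 = $4.1453/unit
A is cheaper per unit
= Deal A

Deal A


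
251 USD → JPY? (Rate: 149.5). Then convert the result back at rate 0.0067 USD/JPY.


Amount × rate = 251 × 149.5 = 37524.50 JPY
Round-trip: 37524.50 × 0.0067 = 251.41 USD
= 37524.50 JPY, then 251.41 USD

37524.50 JPY, then 251.41 USD


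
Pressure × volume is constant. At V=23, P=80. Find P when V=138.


Inverse proportion: x × y = constant
k = 23 × 80 = 1840
y₂ = k / 138 = 1840 / 138
= 13.33

13.33


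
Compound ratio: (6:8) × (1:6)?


Compound ratio = (6×1) : (8×6)
= 6:48
GCD = 6
= 1:8

1:8


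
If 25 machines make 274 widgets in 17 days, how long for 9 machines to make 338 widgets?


Days ∝ work / workers, so d₂ = d₁ × (m₁/m₂) × (w₂/w₁)
Workers factor (inverse): 25/9 ≈ 2.7778
Work factor (direct): 338/274 ≈ 1.2336
d₂ = 17 × 25/9 × 338/274 = (17 × 25 × 338) / (9 × 274) = 143650/2466
≈ 58.25 days

58.25 days


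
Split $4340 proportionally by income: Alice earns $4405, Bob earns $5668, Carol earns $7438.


Total income = 4405 + 5668 + 7438 = $17511
Alice: $4340 × 4405/17511 = $1091.75
Bob: $4340 × 5668/17511 = $1404.78
Carol: $4340 × 7438/17511 = $1843.47
= Alice: $1091.75, Bob: $1404.78, Carol: $1843.47

Alice: $1091.75, Bob: $1404.78, Carol: $1843.47


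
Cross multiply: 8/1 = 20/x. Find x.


Cross multiply: 8 × x = 1 × 20
8x = 20
x = 20 / 8
= 2.50

2.50


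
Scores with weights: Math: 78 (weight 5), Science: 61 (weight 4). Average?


Numerator = 78×5 + 61×4
= 390 + 244
= 634
Total weight = 9
Weighted avg = 634/9
= 70.44

70.44


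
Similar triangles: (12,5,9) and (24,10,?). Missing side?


Scale factor = 24/12 = 2
Missing side = 9 × 2
= 18.0

18.0


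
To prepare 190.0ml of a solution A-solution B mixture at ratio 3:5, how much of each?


Total parts = 3 + 5 = 8
solution A: 190.0 × 3/8 = 71.3ml
solution B: 190.0 × 5/8 = 118.8ml
= 71.3ml and 118.8ml

71.3ml and 118.8ml


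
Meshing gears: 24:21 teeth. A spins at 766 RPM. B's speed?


Gear ratio = 24:21 = 8:7
RPM_B = RPM_A × (teeth_A / teeth_B)
= 766 × (24/21)
= 875.4 RPM

875.4 RPM


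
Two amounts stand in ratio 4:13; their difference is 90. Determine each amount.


Let A = 4k, B = 13k.
13k - 4k = 90
9k = 90 → k = 90/9 = 10
A = 4×10 = 40, B = 13×10 = 130
= A = 40, B = 130

A = 40, B = 130


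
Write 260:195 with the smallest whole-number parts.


GCD(260, 195) = 65
260/65 : 195/65
= 4:3

4:3


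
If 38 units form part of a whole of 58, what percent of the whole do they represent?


Percentage = (part / whole) × 100
= (38 / 58) × 100
≈ 65.52%

65.52%


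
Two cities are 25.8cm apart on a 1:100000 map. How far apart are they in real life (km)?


Real distance = map distance × scale
= 25.8cm × 100000
= 2580000 cm = 25800.0 m
= 25.800 km

25.800 km


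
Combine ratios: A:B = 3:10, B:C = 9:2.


Match B: multiply A:B by 9 → 27:90
Multiply B:C by 10 → 90:20
Combined: 27:90:20
GCD = 1
= 27:90:20

27:90:20


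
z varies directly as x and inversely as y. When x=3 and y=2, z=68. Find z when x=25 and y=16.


z = k·x/y
Solve for k using the known point: k = z·y/x = 68×2/3 = 136/3 ≈ 45.3333
Now evaluate at x=25, y=16:
z = k × 25 / 16 = (136 × 25) / (3 × 16) = 3400/48
≈ 70.8333

70.8333


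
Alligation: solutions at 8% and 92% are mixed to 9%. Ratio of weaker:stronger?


Let x parts of 8% mix with y parts of 92%.
8x + 92y = 9(x + y)
8x + 92y = 9x + 9y
x(8 - 9) = y(9 - 92)
x/y = (92 - 9)/(9 - 8) = 83/1
Simplify: 83:1
= 83:1

83:1


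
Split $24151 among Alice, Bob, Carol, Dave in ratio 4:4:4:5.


Total parts = 4 + 4 + 4 + 5 = 17
Alice: 24151 × 4/17 = 5682.59
Bob: 24151 × 4/17 = 5682.59
Carol: 24151 × 4/17 = 5682.59
Dave: 24151 × 5/17 = 7103.24
= Alice: $5682.59, Bob: $5682.59, Carol: $5682.59, Dave: $7103.24

Alice: $5682.59, Bob: $5682.59, Carol: $5682.59, Dave: $7103.24


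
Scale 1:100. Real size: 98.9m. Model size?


Model size = real / scale
= 98.9 / 100
= 0.9890 m

0.9890 m


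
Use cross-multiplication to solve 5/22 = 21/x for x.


Cross multiply: 5 × x = 22 × 21
5x = 462
x = 462 / 5
= 92.40

92.40


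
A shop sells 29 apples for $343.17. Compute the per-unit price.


Unit rate = total / quantity
= 343.17 / 29
= $11.83 per unit

$11.83 per unit


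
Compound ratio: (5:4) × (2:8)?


Compound ratio = (5×2) : (4×8)
= 10:32
GCD = 2
= 5:16

5:16


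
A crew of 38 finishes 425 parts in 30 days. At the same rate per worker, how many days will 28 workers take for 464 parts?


Days ∝ work / workers, so d₂ = d₁ × (m₁/m₂) × (w₂/w₁)
Workers factor (inverse): 38/28 ≈ 1.3571
Work factor (direct): 464/425 ≈ 1.0918
d₂ = 30 × 38/28 × 464/425 = (30 × 38 × 464) / (28 × 425) = 528960/11900
≈ 44.45 days

44.45 days


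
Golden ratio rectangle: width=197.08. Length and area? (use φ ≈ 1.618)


φ = (1 + √5) / 2 ≈ 1.618
Length = width × φ = 197.08 × 1.618 = 318.87544
≈ 318.88
Area = width × length = 197.08 × 318.87544 = 62843.9717152 ≈ 62843.97
= Length: 318.88, Area: 62843.97

Length: 318.88, Area: 62843.97


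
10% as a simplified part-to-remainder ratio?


10% means 10 parts out of 100; remainder = 90
Part : remainder = 10:90
GCD = 10
= 1:9

1:9


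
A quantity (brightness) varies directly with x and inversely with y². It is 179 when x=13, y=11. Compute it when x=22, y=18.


z = k·x/y²
Solve for k using the known point: k = z·y²/x = 179×121/13 = 21659/13 ≈ 1666.0769
Now evaluate at x=22, y=18:
z = k × 22 / 324 = (21659 × 22) / (13 × 324) = 476498/4212
≈ 113.1287

113.1287


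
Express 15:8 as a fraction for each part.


Total parts = 15 + 8 = 23
First part: 15/23 = 15/23
Second part: 8/23 = 8/23
= 15/23 and 8/23

15/23 and 8/23


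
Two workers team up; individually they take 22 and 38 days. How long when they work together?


Rate of A = 1/22 per day
Rate of B = 1/38 per day
Combined rate = 1/22 + 1/38 = 60/836 ≈ 0.0718 per day
Days = 1 / combined rate = 836/60
≈ 13.93 days

13.93 days


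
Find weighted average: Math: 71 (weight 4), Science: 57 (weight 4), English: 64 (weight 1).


Numerator = 71×4 + 57×4 + 64×1
= 284 + 228 + 64
= 576
Total weight = 9
Weighted avg = 576/9
= 64.00

64.00


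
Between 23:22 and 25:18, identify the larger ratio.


23/22 = 1.0455
25/18 = 1.3889
1.0455 < 1.3889, so 23:22 is less
= 25:18

25:18


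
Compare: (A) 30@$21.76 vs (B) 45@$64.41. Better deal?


Deal A: $21.76/30 = $0.7253/unit
Deal B: $64.41/45 = $1.4313/unit
A is cheaper per unit
= Deal A

Deal A


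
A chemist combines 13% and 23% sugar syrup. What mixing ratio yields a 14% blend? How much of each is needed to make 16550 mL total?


Let x parts of 13% mix with y parts of 23%.
13x + 23y = 14(x + y)
13x + 23y = 14x + 14y
x(13 - 14) = y(14 - 23)
x/y = (23 - 14)/(14 - 13) = 9/1
Simplify: 9:1
Total parts = 10; one part = 16550/10 = 1655.00 mL
13% solution: 9×1655.00 = 14895.00 mL
23% solution: 1×1655.00 = 1655.00 mL
= ratio 9:1; 14895.00 mL and 1655.00 mL

ratio 9:1; 14895.00 mL and 1655.00 mL


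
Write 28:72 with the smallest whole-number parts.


GCD(28, 72) = 4
28/4 : 72/4
= 7:18

7:18


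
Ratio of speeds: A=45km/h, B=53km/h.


Ratio = 45:53
GCD = 1
Simplified = 45:53
Time ratio (same distance) = 53:45
Speed ratio = 45:53

45:53


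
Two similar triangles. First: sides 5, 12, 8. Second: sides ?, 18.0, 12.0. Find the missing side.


Scale factor = 18.0/12 = 1.5
Missing side = 5 × 1.5
= 7.5

7.5


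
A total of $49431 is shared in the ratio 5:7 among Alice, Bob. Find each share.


Total parts = 5 + 7 = 12
Alice: 49431 × 5/12 = 20596.25
Bob: 49431 × 7/12 = 28834.75
= Alice: $20596.25, Bob: $28834.75

Alice: $20596.25, Bob: $28834.75


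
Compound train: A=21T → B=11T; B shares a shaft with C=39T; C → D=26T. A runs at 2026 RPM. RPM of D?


Stage 1: RPM_B = RPM_A × t_A/t_B = 2026 × 21/11 = 42546/11 ≈ 3867.82
B and C share a shaft → RPM_C = RPM_B
Stage 2: RPM_D = RPM_C × t_C/t_D = RPM_A × (t_A×t_C)/(t_B×t_D)
Overall ratio = (21×39)/(11×26) = 819/286
RPM_D = 2026 × 819/286 = 1659294/286
≈ 5801.73 RPM

5801.73 RPM


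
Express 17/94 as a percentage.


Percentage = (part / whole) × 100
= (17 / 94) × 100
≈ 18.09%

18.09%


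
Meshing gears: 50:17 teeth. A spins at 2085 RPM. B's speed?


Gear ratio = 50:17 = 50:17
RPM_B = RPM_A × (teeth_A / teeth_B)
= 2085 × (50/17)
= 6132.4 RPM

6132.4 RPM


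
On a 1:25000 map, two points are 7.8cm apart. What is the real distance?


Real distance = map distance × scale
= 7.8cm × 25000
= 195000 cm = 1950.0 m
= 1.950 km

1.950 km


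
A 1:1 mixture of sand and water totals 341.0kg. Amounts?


Total parts = 1 + 1 = 2
sand: 341.0 × 1/2 = 170.5kg
water: 341.0 × 1/2 = 170.5kg
= 170.5kg and 170.5kg

170.5kg and 170.5kg


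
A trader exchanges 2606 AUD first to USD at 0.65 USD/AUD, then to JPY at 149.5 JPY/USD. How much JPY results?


Step 1: 2606 AUD × 0.65 = 1693.90 USD
Step 2: 1693.90 USD × 149.5 = 253238.05 JPY
Implied rate AUD→JPY = 0.65 × 149.5 = 97.1750
= 253238.05 JPY

253238.05 JPY


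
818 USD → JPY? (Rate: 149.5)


Amount × rate = 818 × 149.5
= 122291.00 JPY

122291.00 JPY


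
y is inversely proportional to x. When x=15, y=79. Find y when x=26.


Inverse proportion: x × y = constant
k = 15 × 79 = 1185
y₂ = k / 26 = 1185 / 26
= 45.58

45.58


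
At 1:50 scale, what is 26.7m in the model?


Model size = real / scale
= 26.7 / 50
= 0.5340 m

0.5340 m


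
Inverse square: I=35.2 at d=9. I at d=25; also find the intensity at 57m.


I₁d₁² = I₂d₂²
I at 25m = 35.2 × (9/25)² = 35.2 × 81/625 = 2851.2/625 ≈ 4.5619
I at 57m = 35.2 × (9/57)² = 35.2 × 81/3249 = 2851.2/3249 ≈ 0.8776
= 4.5619 and 0.8776

4.5619 and 0.8776


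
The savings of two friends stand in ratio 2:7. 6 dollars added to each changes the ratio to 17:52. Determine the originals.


Let A = 2k, B = 7k.
(2k + 6) / (7k + 6) = 17/52
Cross-multiply: 52(2k + 6) = 17(7k + 6)
104k + 312 = 119k + 102
104k - 119k = 102 - 312
-15k = -210
k = -210/-15 = 14
A = 2×14 = 28, B = 7×14 = 98
= A = 28, B = 98

A = 28, B = 98


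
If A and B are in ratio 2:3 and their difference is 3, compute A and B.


Let A = 2k, B = 3k.
3k - 2k = 3
1k = 3 → k = 3/1 = 3
A = 2×3 = 6, B = 3×3 = 9
= A = 6, B = 9

A = 6, B = 9


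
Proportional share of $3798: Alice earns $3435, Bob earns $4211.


Total income = 3435 + 4211 = $7646
Alice: $3798 × 3435/7646 = $1706.27
Bob: $3798 × 4211/7646 = $2091.73
= Alice: $1706.27, Bob: $2091.73

Alice: $1706.27, Bob: $2091.73


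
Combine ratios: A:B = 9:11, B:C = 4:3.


Match B: multiply A:B by 4 → 36:44
Multiply B:C by 11 → 44:33
Combined: 36:44:33
GCD = 1
= 36:44:33

36:44:33


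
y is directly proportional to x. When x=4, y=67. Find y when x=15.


Direct proportion: y/x = constant
k = 67/4 = 16.7500
y₂ = k × 15 = 67 × 15 / 4 = 1005/4
= 251.25

251.25


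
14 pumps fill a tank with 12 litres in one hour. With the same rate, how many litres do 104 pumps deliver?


Direct proportion: y/x = constant
k = 12/14 ≈ 0.8571
y₂ = k × 104 = 12 × 104 / 14 = 1248/14
≈ 89.14

89.14


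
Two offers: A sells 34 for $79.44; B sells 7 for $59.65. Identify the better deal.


Deal A: $79.44/34 = $2.3365/unit
Deal B: $59.65/7 = $8.5214/unit
A is cheaper per unit
= Deal A

Deal A


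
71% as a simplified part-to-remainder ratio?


71% means 71 parts out of 100; remainder = 29
Part : remainder = 71:29
GCD = 1
= 71:29

71:29


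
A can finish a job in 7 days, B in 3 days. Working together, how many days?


Rate of A = 1/7 per day
Rate of B = 1/3 per day
Combined rate = 1/7 + 1/3 = 10/21 ≈ 0.4762 per day
Days = 1 / combined rate = 21/10
= 2.10 days

2.10 days


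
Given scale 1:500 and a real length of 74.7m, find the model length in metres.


Model size = real / scale
= 74.7 / 500
= 0.1494 m

0.1494 m


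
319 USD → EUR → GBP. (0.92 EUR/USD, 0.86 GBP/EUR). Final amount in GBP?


Step 1: 319 USD × 0.92 = 293.48 EUR
Step 2: 293.48 EUR × 0.86 = 252.39 GBP
Implied rate USD→GBP = 0.92 × 0.86 = 0.7912
= 252.39 GBP

252.39 GBP


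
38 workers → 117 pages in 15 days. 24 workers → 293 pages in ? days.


Days ∝ work / workers, so d₂ = d₁ × (m₁/m₂) × (w₂/w₁)
Workers factor (inverse): 38/24 ≈ 1.5833
Work factor (direct): 293/117 ≈ 2.5043
d₂ = 15 × 38/24 × 293/117 = (15 × 38 × 293) / (24 × 117) = 167010/2808
≈ 59.48 days

59.48 days


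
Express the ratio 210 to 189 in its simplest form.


GCD(210, 189) = 21
210/21 : 189/21
= 10:9

10:9


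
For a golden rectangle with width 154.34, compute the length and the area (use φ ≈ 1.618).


φ = (1 + √5) / 2 ≈ 1.618
Length = width × φ = 154.34 × 1.618 = 249.72212
≈ 249.72
Area = width × length = 154.34 × 249.72212 = 38542.1120008 ≈ 38542.11
= Length: 249.72, Area: 38542.11

Length: 249.72, Area: 38542.11


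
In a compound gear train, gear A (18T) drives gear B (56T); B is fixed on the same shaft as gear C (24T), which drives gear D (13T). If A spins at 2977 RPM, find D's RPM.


Stage 1: RPM_B = RPM_A × t_A/t_B = 2977 × 18/56 = 53586/56 ≈ 956.89
B and C share a shaft → RPM_C = RPM_B
Stage 2: RPM_D = RPM_C × t_C/t_D = RPM_A × (t_A×t_C)/(t_B×t_D)
Overall ratio = (18×24)/(56×13) = 432/728
RPM_D = 2977 × 432/728 = 1286064/728
≈ 1766.57 RPM

1766.57 RPM


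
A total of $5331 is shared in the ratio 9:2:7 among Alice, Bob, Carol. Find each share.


Total parts = 9 + 2 + 7 = 18
Alice: 5331 × 9/18 = 2665.50
Bob: 5331 × 2/18 = 592.33
Carol: 5331 × 7/18 = 2073.17
= Alice: $2665.50, Bob: $592.33, Carol: $2073.17

Alice: $2665.50, Bob: $592.33, Carol: $2073.17


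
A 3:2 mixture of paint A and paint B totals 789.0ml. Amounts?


Total parts = 3 + 2 = 5
paint A: 789.0 × 3/5 = 473.4ml
paint B: 789.0 × 2/5 = 315.6ml
= 473.4ml and 315.6ml

473.4ml and 315.6ml


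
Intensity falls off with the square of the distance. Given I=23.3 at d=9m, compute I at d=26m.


I₁d₁² = I₂d₂²
I₂ = I₁ × (d₁/d₂)²
= 23.3 × (9/26)²
= 23.3 × 81/676
= 1887.3/676
≈ 2.7919

2.7919


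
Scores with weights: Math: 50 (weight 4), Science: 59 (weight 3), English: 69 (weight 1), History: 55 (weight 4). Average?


Numerator = 50×4 + 59×3 + 69×1 + 55×4
= 200 + 177 + 69 + 220
= 666
Total weight = 12
Weighted avg = 666/12
= 55.50

55.50


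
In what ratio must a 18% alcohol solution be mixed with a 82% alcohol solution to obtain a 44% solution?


Let x parts of 18% mix with y parts of 82%.
18x + 82y = 44(x + y)
18x + 82y = 44x + 44y
x(18 - 44) = y(44 - 82)
x/y = (82 - 44)/(44 - 18) = 38/26
Simplify: 19:13
= 19:13

19:13


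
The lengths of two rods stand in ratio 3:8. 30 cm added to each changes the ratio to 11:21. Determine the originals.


Let A = 3k, B = 8k.
(3k + 30) / (8k + 30) = 11/21
Cross-multiply: 21(3k + 30) = 11(8k + 30)
63k + 630 = 88k + 330
63k - 88k = 330 - 630
-25k = -300
k = -300/-25 = 12
A = 3×12 = 36, B = 8×12 = 96
= A = 36, B = 96

A = 36, B = 96


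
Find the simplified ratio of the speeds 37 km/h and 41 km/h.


Ratio = 37:41
GCD = 1
Simplified = 37:41
Time ratio (same distance) = 41:37
Speed ratio = 37:41

37:41


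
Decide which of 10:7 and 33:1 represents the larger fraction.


10/7 = 1.4286
33/1 = 33.0000
1.4286 < 33.0000, so 10:7 is less
= 33:1

33:1


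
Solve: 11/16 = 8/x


Cross multiply: 11 × x = 16 × 8
11x = 128
x = 128 / 11
= 11.64

11.64


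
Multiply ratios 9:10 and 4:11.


Compound ratio = (9×4) : (10×11)
= 36:110
GCD = 2
= 18:55

18:55


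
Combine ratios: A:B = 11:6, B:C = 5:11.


Match B: multiply A:B by 5 → 55:30
Multiply B:C by 6 → 30:66
Combined: 55:30:66
GCD = 1
= 55:30:66

55:30:66


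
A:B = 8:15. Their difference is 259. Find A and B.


Let A = 8k, B = 15k.
15k - 8k = 259
7k = 259 → k = 259/7 = 37
A = 8×37 = 296, B = 15×37 = 555
= A = 296, B = 555

A = 296, B = 555


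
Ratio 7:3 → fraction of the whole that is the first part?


Total parts = 7 + 3 = 10
First part: 7/10 = 7/10
= 7/10

7/10


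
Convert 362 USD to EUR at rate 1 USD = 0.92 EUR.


Amount × rate = 362 × 0.92
= 333.04 EUR

333.04 EUR


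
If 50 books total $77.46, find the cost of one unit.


Unit rate = total / quantity
= 77.46 / 50
= $1.55 per unit

$1.55 per unit


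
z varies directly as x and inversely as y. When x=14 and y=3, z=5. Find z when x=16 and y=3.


z = k·x/y
Solve for k using the known point: k = z·y/x = 5×3/14 = 15/14 ≈ 1.0714
Now evaluate at x=16, y=3:
z = k × 16 / 3 = (15 × 16) / (14 × 3) = 240/42
≈ 5.7143

5.7143


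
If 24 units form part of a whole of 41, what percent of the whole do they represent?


Percentage = (part / whole) × 100
= (24 / 41) × 100
≈ 58.54%

58.54%


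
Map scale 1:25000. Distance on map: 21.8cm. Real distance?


Real distance = map distance × scale
= 21.8cm × 25000
= 545000 cm = 5450.0 m
= 5.450 km

5.450 km


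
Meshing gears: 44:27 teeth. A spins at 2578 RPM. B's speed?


Gear ratio = 44:27 = 44:27
RPM_B = RPM_A × (teeth_A / teeth_B)
= 2578 × (44/27)
= 4201.2 RPM

4201.2 RPM


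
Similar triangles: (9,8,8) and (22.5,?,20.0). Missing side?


Scale factor = 22.5/9 = 2.5
Missing side = 8 × 2.5
= 20.0

20.0


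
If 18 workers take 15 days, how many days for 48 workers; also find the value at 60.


Inverse proportion: x × y = constant
k = 18 × 15 = 270
At x=48: k/48 = 5.63
At x=60: k/60 = 4.50
= 5.63 and 4.50

5.63 and 4.50


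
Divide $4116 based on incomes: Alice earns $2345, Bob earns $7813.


Total income = 2345 + 7813 = $10158
Alice: $4116 × 2345/10158 = $950.19
Bob: $4116 × 7813/10158 = $3165.81
= Alice: $950.19, Bob: $3165.81

Alice: $950.19, Bob: $3165.81


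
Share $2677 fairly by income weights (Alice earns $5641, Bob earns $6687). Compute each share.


Total income = 5641 + 6687 = $12328
Alice: $2677 × 5641/12328 = $1224.93
Bob: $2677 × 6687/12328 = $1452.07
= Alice: $1224.93, Bob: $1452.07

Alice: $1224.93, Bob: $1452.07


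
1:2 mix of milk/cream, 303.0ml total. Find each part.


Total parts = 1 + 2 = 3
milk: 303.0 × 1/3 = 101.0ml
cream: 303.0 × 2/3 = 202.0ml
= 101.0ml and 202.0ml

101.0ml and 202.0ml


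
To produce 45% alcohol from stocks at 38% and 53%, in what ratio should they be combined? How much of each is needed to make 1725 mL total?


Let x parts of 38% mix with y parts of 53%.
38x + 53y = 45(x + y)
38x + 53y = 45x + 45y
x(38 - 45) = y(45 - 53)
x/y = (53 - 45)/(45 - 38) = 8/7
Simplify: 8:7
Total parts = 15; one part = 1725/15 = 115.00 mL
38% solution: 8×115.00 = 920.00 mL
53% solution: 7×115.00 = 805.00 mL
= ratio 8:7; 920.00 mL and 805.00 mL

ratio 8:7; 920.00 mL and 805.00 mL


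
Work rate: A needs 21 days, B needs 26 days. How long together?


Rate of A = 1/21 per day
Rate of B = 1/26 per day
Combined rate = 1/21 + 1/26 = 47/546 ≈ 0.0861 per day
Days = 1 / combined rate = 546/47
≈ 11.62 days

11.62 days


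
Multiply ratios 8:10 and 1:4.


Compound ratio = (8×1) : (10×4)
= 8:40
GCD = 8
= 1:5

1:5


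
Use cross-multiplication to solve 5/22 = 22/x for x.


Cross multiply: 5 × x = 22 × 22
5x = 484
x = 484 / 5
= 96.80

96.80


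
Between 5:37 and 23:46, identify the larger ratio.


5/37 = 0.1351
23/46 = 0.5000
0.1351 < 0.5000, so 5:37 is less
= 23:46

23:46


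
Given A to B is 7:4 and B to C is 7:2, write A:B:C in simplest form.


Match B: multiply A:B by 7 → 49:28
Multiply B:C by 4 → 28:8
Combined: 49:28:8
GCD = 1
= 49:28:8

49:28:8


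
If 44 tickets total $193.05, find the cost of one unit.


Unit rate = total / quantity
= 193.05 / 44
= $4.39 per unit

$4.39 per unit


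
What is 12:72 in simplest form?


GCD(12, 72) = 12
12/12 : 72/12
= 1:6

1:6


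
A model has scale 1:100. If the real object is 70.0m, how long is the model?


Model size = real / scale
= 70.0 / 100
= 0.7000 m

0.7000 m


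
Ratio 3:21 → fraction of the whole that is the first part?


Total parts = 3 + 21 = 24
First part: 3/24 = 1/8
= 1/8

1/8


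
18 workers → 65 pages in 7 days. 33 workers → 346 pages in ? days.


Days ∝ work / workers, so d₂ = d₁ × (m₁/m₂) × (w₂/w₁)
Workers factor (inverse): 18/33 ≈ 0.5455
Work factor (direct): 346/65 ≈ 5.3231
d₂ = 7 × 18/33 × 346/65 = (7 × 18 × 346) / (33 × 65) = 43596/2145
≈ 20.32 days

20.32 days


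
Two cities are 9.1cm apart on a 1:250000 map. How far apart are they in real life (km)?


Real distance = map distance × scale
= 9.1cm × 250000
= 2275000 cm = 22750.0 m
= 22.750 km

22.750 km


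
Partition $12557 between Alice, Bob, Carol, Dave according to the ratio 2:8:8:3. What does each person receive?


Total parts = 2 + 8 + 8 + 3 = 21
Alice: 12557 × 2/21 = 1195.90
Bob: 12557 × 8/21 = 4783.62
Carol: 12557 × 8/21 = 4783.62
Dave: 12557 × 3/21 = 1793.86
= Alice: $1195.90, Bob: $4783.62, Carol: $4783.62, Dave: $1793.86

Alice: $1195.90, Bob: $4783.62, Carol: $4783.62, Dave: $1793.86


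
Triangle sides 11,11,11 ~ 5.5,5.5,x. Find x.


Scale factor = 5.5/11 = 0.5
Missing side = 11 × 0.5
= 5.5

5.5


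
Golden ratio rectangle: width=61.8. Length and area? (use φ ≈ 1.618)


φ = (1 + √5) / 2 ≈ 1.618
Length = width × φ = 61.8 × 1.618 = 99.9924
≈ 99.99
Area = width × length = 61.8 × 99.9924 = 6179.53032 ≈ 6179.53
= Length: 99.99, Area: 6179.53

Length: 99.99, Area: 6179.53


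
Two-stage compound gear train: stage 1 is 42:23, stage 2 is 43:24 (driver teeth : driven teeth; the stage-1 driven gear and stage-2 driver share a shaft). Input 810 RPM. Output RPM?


Stage 1: RPM_B = RPM_A × t_A/t_B = 810 × 42/23 = 34020/23 ≈ 1479.13
B and C share a shaft → RPM_C = RPM_B
Stage 2: RPM_D = RPM_C × t_C/t_D = RPM_A × (t_A×t_C)/(t_B×t_D)
Overall ratio = (42×43)/(23×24) = 1806/552
RPM_D = 810 × 1806/552 = 1462860/552
≈ 2650.11 RPM

2650.11 RPM


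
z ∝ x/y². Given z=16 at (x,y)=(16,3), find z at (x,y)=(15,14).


z = k·x/y²
Solve for k using the known point: k = z·y²/x = 16×9/16 = 144/16 = 9.0000
Now evaluate at x=15, y=14:
z = k × 15 / 196 = (144 × 15) / (16 × 196) = 2160/3136
≈ 0.6888

0.6888


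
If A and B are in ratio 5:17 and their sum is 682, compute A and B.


Let A = 5k, B = 17k.
5k + 17k = 682
22k = 682 → k = 682/22 = 31
A = 5×31 = 155, B = 17×31 = 527
= A = 155, B = 527

A = 155, B = 527


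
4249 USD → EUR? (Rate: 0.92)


Amount × rate = 4249 × 0.92
= 3909.08 EUR

3909.08 EUR


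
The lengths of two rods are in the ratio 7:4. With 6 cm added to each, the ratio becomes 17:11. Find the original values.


Let A = 7k, B = 4k.
(7k + 6) / (4k + 6) = 17/11
Cross-multiply: 11(7k + 6) = 17(4k + 6)
77k + 66 = 68k + 102
77k - 68k = 102 - 66
9k = 36
k = 36/9 = 4
A = 7×4 = 28, B = 4×4 = 16
= A = 28, B = 16

A = 28, B = 16


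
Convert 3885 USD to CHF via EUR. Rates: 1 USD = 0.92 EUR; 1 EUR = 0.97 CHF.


Step 1: 3885 USD × 0.92 = 3574.20 EUR
Step 2: 3574.20 EUR × 0.97 = 3466.97 CHF
Implied rate USD→CHF = 0.92 × 0.97 = 0.8924
= 3466.97 CHF

3466.97 CHF


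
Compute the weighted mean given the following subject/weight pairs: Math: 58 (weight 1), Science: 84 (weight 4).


Numerator = 58×1 + 84×4
= 58 + 336
= 394
Total weight = 5
Weighted avg = 394/5
= 78.80

78.80


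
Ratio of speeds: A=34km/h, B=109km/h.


Ratio = 34:109
GCD = 1
Simplified = 34:109
Time ratio (same distance) = 109:34
Speed ratio = 34:109

34:109


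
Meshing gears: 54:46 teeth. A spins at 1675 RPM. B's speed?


Gear ratio = 54:46 = 27:23
RPM_B = RPM_A × (teeth_A / teeth_B)
= 1675 × (54/46)
= 1966.3 RPM

1966.3 RPM


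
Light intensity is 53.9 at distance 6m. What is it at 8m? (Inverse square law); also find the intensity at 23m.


I₁d₁² = I₂d₂²
I at 8m = 53.9 × (6/8)² = 53.9 × 36/64 = 1940.4/64 ≈ 30.3188
I at 23m = 53.9 × (6/23)² = 53.9 × 36/529 = 1940.4/529 ≈ 3.6681
= 30.3188 and 3.6681

30.3188 and 3.6681


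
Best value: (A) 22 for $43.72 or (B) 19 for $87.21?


Deal A: $43.72/22 = $1.9873/unit
Deal B: $87.21/19 = $4.5900/unit
A is cheaper per unit
= Deal A

Deal A


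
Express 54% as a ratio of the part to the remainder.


54% means 54 parts out of 100; remainder = 46
Part : remainder = 54:46
GCD = 2
= 27:23

27:23


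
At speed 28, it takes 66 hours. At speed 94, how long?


Inverse proportion: x × y = constant
k = 28 × 66 = 1848
y₂ = k / 94 = 1848 / 94
= 19.66

19.66


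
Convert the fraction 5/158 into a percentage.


Percentage = (part / whole) × 100
= (5 / 158) × 100
≈ 3.16%

3.16%


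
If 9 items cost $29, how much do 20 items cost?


Direct proportion: y/x = constant
k = 29/9 ≈ 3.2222
y₂ = k × 20 = 29 × 20 / 9 = 580/9
≈ 64.44

64.44


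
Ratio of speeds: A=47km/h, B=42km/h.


Ratio = 47:42
GCD = 1
Simplified = 47:42
Time ratio (same distance) = 42:47
Speed ratio = 47:42

47:42


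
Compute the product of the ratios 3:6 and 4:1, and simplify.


Compound ratio = (3×4) : (6×1)
= 12:6
GCD = 6
= 2:1

2:1


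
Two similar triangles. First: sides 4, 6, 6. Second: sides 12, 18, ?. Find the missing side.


Scale factor = 12/4 = 3
Missing side = 6 × 3
= 18.0

18.0


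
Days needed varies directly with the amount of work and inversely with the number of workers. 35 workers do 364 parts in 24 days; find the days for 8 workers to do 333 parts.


Days ∝ work / workers, so d₂ = d₁ × (m₁/m₂) × (w₂/w₁)
Workers factor (inverse): 35/8 = 4.3750
Work factor (direct): 333/364 ≈ 0.9148
d₂ = 24 × 35/8 × 333/364 = (24 × 35 × 333) / (8 × 364) = 279720/2912
≈ 96.06 days

96.06 days


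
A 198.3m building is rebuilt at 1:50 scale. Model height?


Model size = real / scale
= 198.3 / 50
= 3.9660 m

3.9660 m


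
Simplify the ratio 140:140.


GCD(140, 140) = 140
140/140 : 140/140
= 1:1

1:1


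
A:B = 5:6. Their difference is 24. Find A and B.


Let A = 5k, B = 6k.
6k - 5k = 24
1k = 24 → k = 24/1 = 24
A = 5×24 = 120, B = 6×24 = 144
= A = 120, B = 144

A = 120, B = 144


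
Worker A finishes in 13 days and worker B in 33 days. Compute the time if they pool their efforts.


Rate of A = 1/13 per day
Rate of B = 1/33 per day
Combined rate = 1/13 + 1/33 = 46/429 ≈ 0.1072 per day
Days = 1 / combined rate = 429/46
≈ 9.33 days

9.33 days


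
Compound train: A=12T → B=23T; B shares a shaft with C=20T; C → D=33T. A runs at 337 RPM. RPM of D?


Stage 1: RPM_B = RPM_A × t_A/t_B = 337 × 12/23 = 4044/23 ≈ 175.83
B and C share a shaft → RPM_C = RPM_B
Stage 2: RPM_D = RPM_C × t_C/t_D = RPM_A × (t_A×t_C)/(t_B×t_D)
Overall ratio = (12×20)/(23×33) = 240/759
RPM_D = 337 × 240/759 = 80880/759
≈ 106.56 RPM

106.56 RPM


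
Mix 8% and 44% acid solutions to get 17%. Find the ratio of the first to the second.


Let x parts of 8% mix with y parts of 44%.
8x + 44y = 17(x + y)
8x + 44y = 17x + 17y
x(8 - 17) = y(17 - 44)
x/y = (44 - 17)/(17 - 8) = 27/9
Simplify: 3:1
= 3:1

3:1


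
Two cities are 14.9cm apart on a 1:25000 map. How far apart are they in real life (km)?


Real distance = map distance × scale
= 14.9cm × 25000
= 372500 cm = 3725.0 m
= 3.725 km

3.725 km


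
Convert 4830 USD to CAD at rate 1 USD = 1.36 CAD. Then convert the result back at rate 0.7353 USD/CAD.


Amount × rate = 4830 × 1.36 = 6568.80 CAD
Round-trip: 6568.80 × 0.7353 = 4830.04 USD
= 6568.80 CAD, then 4830.04 USD

6568.80 CAD, then 4830.04 USD


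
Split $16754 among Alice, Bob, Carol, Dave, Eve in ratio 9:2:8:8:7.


Total parts = 9 + 2 + 8 + 8 + 7 = 34
Alice: 16754 × 9/34 = 4434.88
Bob: 16754 × 2/34 = 985.53
Carol: 16754 × 8/34 = 3942.12
Dave: 16754 × 8/34 = 3942.12
Eve: 16754 × 7/34 = 3449.35
= Alice: $4434.88, Bob: $985.53, Carol: $3942.12, Dave: $3942.12, Eve: $3449.35

Alice: $4434.88, Bob: $985.53, Carol: $3942.12, Dave: $3942.12, Eve: $3449.35


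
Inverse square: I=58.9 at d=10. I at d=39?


I₁d₁² = I₂d₂²
I₂ = I₁ × (d₁/d₂)²
= 58.9 × (10/39)²
= 58.9 × 100/1521
= 5890/1521
≈ 3.8725

3.8725


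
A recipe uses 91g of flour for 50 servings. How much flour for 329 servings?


Direct proportion: y/x = constant
k = 91/50 = 1.8200
y₂ = k × 329 = 91 × 329 / 50 = 29939/50
= 598.78

598.78


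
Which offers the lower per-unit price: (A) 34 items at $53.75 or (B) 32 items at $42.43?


Deal A: $53.75/34 = $1.5809/unit
Deal B: $42.43/32 = $1.3259/unit
B is cheaper per unit
= Deal B

Deal B


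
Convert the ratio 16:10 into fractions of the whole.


Total parts = 16 + 10 = 26
First part: 16/26 = 8/13
Second part: 10/26 = 5/13
= 8/13 and 5/13

8/13 and 5/13


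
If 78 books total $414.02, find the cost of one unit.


Unit rate = total / quantity
= 414.02 / 78
= $5.31 per unit

$5.31 per unit


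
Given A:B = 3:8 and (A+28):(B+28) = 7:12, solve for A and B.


Let A = 3k, B = 8k.
(3k + 28) / (8k + 28) = 7/12
Cross-multiply: 12(3k + 28) = 7(8k + 28)
36k + 336 = 56k + 196
36k - 56k = 196 - 336
-20k = -140
k = -140/-20 = 7
A = 3×7 = 21, B = 8×7 = 56
= A = 21, B = 56

A = 21, B = 56


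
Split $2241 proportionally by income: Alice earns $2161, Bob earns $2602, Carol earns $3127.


Total income = 2161 + 2602 + 3127 = $7890
Alice: $2241 × 2161/7890 = $613.79
Bob: $2241 × 2602/7890 = $739.05
Carol: $2241 × 3127/7890 = $888.16
= Alice: $613.79, Bob: $739.05, Carol: $888.16

Alice: $613.79, Bob: $739.05, Carol: $888.16


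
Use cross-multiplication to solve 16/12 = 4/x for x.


Cross multiply: 16 × x = 12 × 4
16x = 48
x = 48 / 16
= 3.00

3.00


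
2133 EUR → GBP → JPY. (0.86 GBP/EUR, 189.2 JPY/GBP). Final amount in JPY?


Step 1: 2133 EUR × 0.86 = 1834.38 GBP
Step 2: 1834.38 GBP × 189.2 = 347064.70 JPY
Implied rate EUR→JPY = 0.86 × 189.2 = 162.7120
= 347064.70 JPY

347064.70 JPY


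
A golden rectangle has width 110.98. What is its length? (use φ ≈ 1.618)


φ = (1 + √5) / 2 ≈ 1.618
Length = width × φ = 110.98 × 1.618 = 179.56564
≈ 179.57

179.57


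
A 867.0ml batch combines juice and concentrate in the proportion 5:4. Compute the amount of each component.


Total parts = 5 + 4 = 9
juice: 867.0 × 5/9 = 481.7ml
concentrate: 867.0 × 4/9 = 385.3ml
= 481.7ml and 385.3ml

481.7ml and 385.3ml


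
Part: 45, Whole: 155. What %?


Percentage = (part / whole) × 100
= (45 / 155) × 100
≈ 29.03%

29.03%


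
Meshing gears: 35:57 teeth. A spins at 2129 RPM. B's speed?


Gear ratio = 35:57 = 35:57
RPM_B = RPM_A × (teeth_A / teeth_B)
= 2129 × (35/57)
= 1307.3 RPM

1307.3 RPM


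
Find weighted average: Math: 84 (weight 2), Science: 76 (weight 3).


Numerator = 84×2 + 76×3
= 168 + 228
= 396
Total weight = 5
Weighted avg = 396/5
= 79.20

79.20


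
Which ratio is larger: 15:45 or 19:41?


15/45 = 0.3333
19/41 = 0.4634
0.3333 < 0.4634, so 15:45 is less
= 19:41

19:41


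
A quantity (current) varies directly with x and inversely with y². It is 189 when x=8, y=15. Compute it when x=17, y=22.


z = k·x/y²
Solve for k using the known point: k = z·y²/x = 189×225/8 = 42525/8 = 5315.6250
Now evaluate at x=17, y=22:
z = k × 17 / 484 = (42525 × 17) / (8 × 484) = 722925/3872
≈ 186.7058

186.7058


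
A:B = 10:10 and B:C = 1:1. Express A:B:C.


Match B: multiply A:B by 1 → 10:10
Multiply B:C by 10 → 10:10
Combined: 10:10:10
GCD = 10
= 1:1:1

1:1:1


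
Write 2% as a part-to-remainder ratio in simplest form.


2% means 2 parts out of 100; remainder = 98
Part : remainder = 2:98
GCD = 2
= 1:49

1:49


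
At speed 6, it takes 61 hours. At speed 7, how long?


Inverse proportion: x × y = constant
k = 6 × 61 = 366
y₂ = k / 7 = 366 / 7
= 52.29

52.29


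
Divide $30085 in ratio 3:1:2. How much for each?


Total parts = 3 + 1 + 2 = 6
Part 1: 30085 × 3/6 = 15042.50
Part 2: 30085 × 1/6 = 5014.17
Part 3: 30085 × 2/6 = 10028.33
= Part 1: $15042.50, Part 2: $5014.17, Part 3: $10028.33

Part 1: $15042.50, Part 2: $5014.17, Part 3: $10028.33


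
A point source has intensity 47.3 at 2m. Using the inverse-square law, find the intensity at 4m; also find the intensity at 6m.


I₁d₁² = I₂d₂²
I at 4m = 47.3 × (2/4)² = 47.3 × 4/16 = 189.2/16 = 11.8250
I at 6m = 47.3 × (2/6)² = 47.3 × 4/36 = 189.2/36 ≈ 5.2556
= 11.8250 and 5.2556

11.8250 and 5.2556


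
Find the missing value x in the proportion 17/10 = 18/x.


Cross multiply: 17 × x = 10 × 18
17x = 180
x = 180 / 17
= 10.59

10.59


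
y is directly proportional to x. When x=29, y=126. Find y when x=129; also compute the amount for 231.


Direct proportion: y/x = constant
k = 126/29 ≈ 4.3448
y at x=129: k × 129 = 126 × 129 / 29 = 16254/29 ≈ 560.48
y at x=231: k × 231 = 126 × 231 / 29 = 29106/29 ≈ 1003.66
= 560.48 and 1003.66

560.48 and 1003.66


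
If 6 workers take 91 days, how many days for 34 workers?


Inverse proportion: x × y = constant
k = 6 × 91 = 546
y₂ = k / 34 = 546 / 34
= 16.06

16.06


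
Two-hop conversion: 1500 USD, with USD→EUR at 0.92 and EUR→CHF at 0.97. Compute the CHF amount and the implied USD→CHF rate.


Step 1: 1500 USD × 0.92 = 1380.00 EUR
Step 2: 1380.00 EUR × 0.97 = 1338.60 CHF
Implied rate USD→CHF = 0.92 × 0.97 = 0.8924
= 1338.60 CHF; implied rate 0.8924 CHF/USD

1338.60 CHF; implied rate 0.8924 CHF/USD


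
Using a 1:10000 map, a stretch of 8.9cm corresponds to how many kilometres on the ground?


Real distance = map distance × scale
= 8.9cm × 10000
= 89000 cm = 890.0 m
= 0.890 km

0.890 km


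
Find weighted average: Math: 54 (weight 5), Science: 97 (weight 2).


Numerator = 54×5 + 97×2
= 270 + 194
= 464
Total weight = 7
Weighted avg = 464/7
= 66.29

66.29


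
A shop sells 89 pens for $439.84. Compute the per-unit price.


Unit rate = total / quantity
= 439.84 / 89
= $4.94 per unit

$4.94 per unit


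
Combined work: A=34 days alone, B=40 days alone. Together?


Rate of A = 1/34 per day
Rate of B = 1/40 per day
Combined rate = 1/34 + 1/40 = 74/1360 ≈ 0.0544 per day
Days = 1 / combined rate = 1360/74
≈ 18.38 days

18.38 days


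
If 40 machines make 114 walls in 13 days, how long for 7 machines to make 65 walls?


Days ∝ work / workers, so d₂ = d₁ × (m₁/m₂) × (w₂/w₁)
Workers factor (inverse): 40/7 ≈ 5.7143
Work factor (direct): 65/114 ≈ 0.5702
d₂ = 13 × 40/7 × 65/114 = (13 × 40 × 65) / (7 × 114) = 33800/798
≈ 42.36 days

42.36 days


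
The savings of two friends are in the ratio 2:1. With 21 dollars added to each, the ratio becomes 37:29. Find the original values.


Let A = 2k, B = 1k.
(2k + 21) / (1k + 21) = 37/29
Cross-multiply: 29(2k + 21) = 37(1k + 21)
58k + 609 = 37k + 777
58k - 37k = 777 - 609
21k = 168
k = 168/21 = 8
A = 2×8 = 16, B = 1×8 = 8
= A = 16, B = 8

A = 16, B = 8


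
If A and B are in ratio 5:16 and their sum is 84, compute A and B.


Let A = 5k, B = 16k.
5k + 16k = 84
21k = 84 → k = 84/21 = 4
A = 5×4 = 20, B = 16×4 = 64
= A = 20, B = 64

A = 20, B = 64


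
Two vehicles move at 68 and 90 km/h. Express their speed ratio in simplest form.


Ratio = 68:90
GCD = 2
Simplified = 34:45
Time ratio (same distance) = 45:34
Speed ratio = 34:45

34:45


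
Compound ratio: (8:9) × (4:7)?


Compound ratio = (8×4) : (9×7)
= 32:63
GCD = 1
= 32:63

32:63


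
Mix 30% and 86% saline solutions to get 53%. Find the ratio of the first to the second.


Let x parts of 30% mix with y parts of 86%.
30x + 86y = 53(x + y)
30x + 86y = 53x + 53y
x(30 - 53) = y(53 - 86)
x/y = (86 - 53)/(53 - 30) = 33/23
Simplify: 33:23
= 33:23

33:23


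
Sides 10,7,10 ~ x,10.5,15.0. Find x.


Scale factor = 10.5/7 = 1.5
Missing side = 10 × 1.5
= 15.0

15.0


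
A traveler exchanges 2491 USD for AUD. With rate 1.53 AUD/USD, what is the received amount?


Amount × rate = 2491 × 1.53
= 3811.23 AUD

3811.23 AUD


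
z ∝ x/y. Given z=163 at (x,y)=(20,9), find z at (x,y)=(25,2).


z = k·x/y
Solve for k using the known point: k = z·y/x = 163×9/20 = 1467/20 = 73.3500
Now evaluate at x=25, y=2:
z = k × 25 / 2 = (1467 × 25) / (20 × 2) = 36675/40
= 916.8750

916.8750


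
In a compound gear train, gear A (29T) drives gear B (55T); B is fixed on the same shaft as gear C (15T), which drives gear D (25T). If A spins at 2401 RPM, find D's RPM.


Stage 1: RPM_B = RPM_A × t_A/t_B = 2401 × 29/55 = 69629/55 ≈ 1265.98
B and C share a shaft → RPM_C = RPM_B
Stage 2: RPM_D = RPM_C × t_C/t_D = RPM_A × (t_A×t_C)/(t_B×t_D)
Overall ratio = (29×15)/(55×25) = 435/1375
RPM_D = 2401 × 435/1375 = 1044435/1375
≈ 759.59 RPM

759.59 RPM
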